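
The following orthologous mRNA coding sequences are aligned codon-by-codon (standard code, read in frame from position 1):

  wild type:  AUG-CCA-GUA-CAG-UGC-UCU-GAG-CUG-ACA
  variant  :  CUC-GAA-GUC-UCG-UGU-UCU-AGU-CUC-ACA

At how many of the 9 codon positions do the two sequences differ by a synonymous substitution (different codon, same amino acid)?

3

Codon 1: AUG Met / CUC Leu — nonsynonymous.
Codon 2: CCA Pro / GAA Glu — nonsynonymous.
Codon 3: GUA Val / GUC Val — synonymous.
Codon 4: CAG Gln / UCG Ser — nonsynonymous.
Codon 5: UGC Cys / UGU Cys — synonymous.
Codon 6: UCU Ser / UCU Ser — identical.
Codon 7: GAG Glu / AGU Ser — nonsynonymous.
Codon 8: CUG Leu / CUC Leu — synonymous.
Codon 9: ACA Thr / ACA Thr — identical.
Synonymous differences: 3.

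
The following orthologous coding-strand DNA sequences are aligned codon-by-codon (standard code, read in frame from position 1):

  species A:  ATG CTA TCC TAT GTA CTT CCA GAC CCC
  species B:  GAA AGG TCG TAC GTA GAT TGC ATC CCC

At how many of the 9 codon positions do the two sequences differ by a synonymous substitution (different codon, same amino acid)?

Codon 1: ATG Met / GAA Glu — nonsynonymous.
Codon 2: CTA Leu / AGG Arg — nonsynonymous.
Codon 3: TCC Ser / TCG Ser — synonymous.
Codon 4: TAT Tyr / TAC Tyr — synonymous.
Codon 5: GTA Val / GTA Val — identical.
Codon 6: CTT Leu / GAT Asp — nonsynonymous.
Codon 7: CCA Pro / TGC Cys — nonsynonymous.
Codon 8: GAC Asp / ATC Ile — nonsynonymous.
Codon 9: CCC Pro / CCC Pro — identical.
Synonymous differences: 2.

2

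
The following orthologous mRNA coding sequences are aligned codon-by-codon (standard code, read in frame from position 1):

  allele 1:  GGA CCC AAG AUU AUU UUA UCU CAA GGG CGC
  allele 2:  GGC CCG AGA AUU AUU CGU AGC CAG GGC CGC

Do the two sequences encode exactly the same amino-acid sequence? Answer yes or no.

Codon 1: GGA Gly / GGC Gly — synonymous.
Codon 2: CCC Pro / CCG Pro — synonymous.
Codon 3: AAG Lys / AGA Arg — nonsynonymous.
Codon 4: AUU Ile / AUU Ile — identical.
Codon 5: AUU Ile / AUU Ile — identical.
Codon 6: UUA Leu / CGU Arg — nonsynonymous.
Codon 7: UCU Ser / AGC Ser — synonymous.
Codon 8: CAA Gln / CAG Gln — synonymous.
Codon 9: GGG Gly / GGC Gly — synonymous.
Codon 10: CGC Arg / CGC Arg — identical.
Nonsynonymous differences: 2 → different protein.

no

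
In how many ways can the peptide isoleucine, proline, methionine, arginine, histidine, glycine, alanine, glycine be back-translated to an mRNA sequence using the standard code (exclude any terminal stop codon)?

9216

Ile: 3 codons.
Pro: 4 codons.
Met: 1 codon.
Arg: 6 codons.
His: 2 codons.
Gly: 4 codons.
Ala: 4 codons.
Gly: 4 codons.
3 × 4 × 1 × 6 × 2 × 4 × 4 × 4 = 9216.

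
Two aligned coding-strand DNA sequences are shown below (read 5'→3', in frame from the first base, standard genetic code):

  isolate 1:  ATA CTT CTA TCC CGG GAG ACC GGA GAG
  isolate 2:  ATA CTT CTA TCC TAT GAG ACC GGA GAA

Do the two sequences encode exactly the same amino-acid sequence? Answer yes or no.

no

Codon 1: ATA Ile / ATA Ile — identical.
Codon 2: CTT Leu / CTT Leu — identical.
Codon 3: CTA Leu / CTA Leu — identical.
Codon 4: TCC Ser / TCC Ser — identical.
Codon 5: CGG Arg / TAT Tyr — nonsynonymous.
Codon 6: GAG Glu / GAG Glu — identical.
Codon 7: ACC Thr / ACC Thr — identical.
Codon 8: GGA Gly / GGA Gly — identical.
Codon 9: GAG Glu / GAA Glu — synonymous.
Nonsynonymous differences: 1 → different protein.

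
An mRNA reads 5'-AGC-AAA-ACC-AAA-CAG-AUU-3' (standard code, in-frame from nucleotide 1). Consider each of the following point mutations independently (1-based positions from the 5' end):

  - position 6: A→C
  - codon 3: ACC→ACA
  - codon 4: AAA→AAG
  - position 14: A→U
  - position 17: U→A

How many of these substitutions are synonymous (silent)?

Codon 2: AAA (Lys) → AAC (Asn) — missense.
Codon 3: ACC (Thr) → ACA (Thr) — synonymous.
Codon 4: AAA (Lys) → AAG (Lys) — synonymous.
Codon 5: CAG (Gln) → CUG (Leu) — missense.
Codon 6: AUU (Ile) → AAU (Asn) — missense.
Synonymous: 2 of 5.

2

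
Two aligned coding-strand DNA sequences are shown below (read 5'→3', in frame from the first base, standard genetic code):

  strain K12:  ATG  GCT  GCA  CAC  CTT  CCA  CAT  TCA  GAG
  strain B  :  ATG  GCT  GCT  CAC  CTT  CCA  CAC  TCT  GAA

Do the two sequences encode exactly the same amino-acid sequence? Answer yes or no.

yes

Codon 1: ATG Met / ATG Met — identical.
Codon 2: GCT Ala / GCT Ala — identical.
Codon 3: GCA Ala / GCT Ala — synonymous.
Codon 4: CAC His / CAC His — identical.
Codon 5: CTT Leu / CTT Leu — identical.
Codon 6: CCA Pro / CCA Pro — identical.
Codon 7: CAT His / CAC His — synonymous.
Codon 8: TCA Ser / TCT Ser — synonymous.
Codon 9: GAG Glu / GAA Glu — synonymous.
Nonsynonymous differences: 0 → same protein.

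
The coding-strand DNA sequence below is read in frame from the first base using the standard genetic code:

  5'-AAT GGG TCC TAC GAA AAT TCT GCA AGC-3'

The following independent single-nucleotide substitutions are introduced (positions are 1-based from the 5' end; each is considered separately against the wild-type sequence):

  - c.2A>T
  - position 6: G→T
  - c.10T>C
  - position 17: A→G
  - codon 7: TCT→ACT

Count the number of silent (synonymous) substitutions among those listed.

Codon 1: AAT (Asn) → ATT (Ile) — missense.
Codon 2: GGG (Gly) → GGT (Gly) — synonymous.
Codon 4: TAC (Tyr) → CAC (His) — missense.
Codon 6: AAT (Asn) → AGT (Ser) — missense.
Codon 7: TCT (Ser) → ACT (Thr) — missense.
Synonymous: 1 of 5.

1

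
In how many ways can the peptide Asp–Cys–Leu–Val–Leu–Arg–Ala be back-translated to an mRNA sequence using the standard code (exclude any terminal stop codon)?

Asp: 2 codons.
Cys: 2 codons.
Leu: 6 codons.
Val: 4 codons.
Leu: 6 codons.
Arg: 6 codons.
Ala: 4 codons.
2 × 2 × 6 × 4 × 6 × 6 × 4 = 13824.

13824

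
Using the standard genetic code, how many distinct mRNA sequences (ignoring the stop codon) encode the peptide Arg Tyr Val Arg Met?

288

Arg: 6 codons.
Tyr: 2 codons.
Val: 4 codons.
Arg: 6 codons.
Met: 1 codon.
6 × 2 × 4 × 6 × 1 = 288.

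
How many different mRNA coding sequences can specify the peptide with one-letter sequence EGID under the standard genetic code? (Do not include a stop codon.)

Glu: 2 codons.
Gly: 4 codons.
Ile: 3 codons.
Asp: 2 codons.
2 × 4 × 3 × 2 = 48.

48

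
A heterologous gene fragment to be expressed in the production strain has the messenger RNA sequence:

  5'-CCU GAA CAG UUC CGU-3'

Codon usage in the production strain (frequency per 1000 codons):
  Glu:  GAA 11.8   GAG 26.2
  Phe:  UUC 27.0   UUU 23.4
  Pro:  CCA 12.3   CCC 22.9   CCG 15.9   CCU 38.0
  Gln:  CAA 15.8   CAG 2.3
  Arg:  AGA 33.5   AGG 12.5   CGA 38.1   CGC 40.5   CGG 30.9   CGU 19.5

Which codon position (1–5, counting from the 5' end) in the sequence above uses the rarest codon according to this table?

Codon 1 CCU (Pro): 38.0 per 1000.
Codon 2 GAA (Glu): 11.8 per 1000.
Codon 3 CAG (Gln): 2.3 per 1000.
Codon 4 UUC (Phe): 27.0 per 1000.
Codon 5 CGU (Arg): 19.5 per 1000.
Lowest frequency is 2.3 at codon 3.

3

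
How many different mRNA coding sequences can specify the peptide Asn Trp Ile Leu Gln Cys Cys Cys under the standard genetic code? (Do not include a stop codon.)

576

Asn: 2 codons.
Trp: 1 codon.
Ile: 3 codons.
Leu: 6 codons.
Gln: 2 codons.
Cys: 2 codons.
Cys: 2 codons.
Cys: 2 codons.
2 × 1 × 3 × 6 × 2 × 2 × 2 × 2 = 576.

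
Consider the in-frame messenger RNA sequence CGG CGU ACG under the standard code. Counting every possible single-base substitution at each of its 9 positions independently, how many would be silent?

10

Codon 1 (CGG, Arg): 4 synonymous substitutions.
Codon 2 (CGU, Arg): 3 synonymous substitutions.
Codon 3 (ACG, Thr): 3 synonymous substitutions.
Total: 4 + 3 + 3 = 10.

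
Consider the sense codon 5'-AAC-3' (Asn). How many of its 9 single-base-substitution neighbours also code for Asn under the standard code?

1

Position 1: none → 0 synonymous.
Position 2: none → 0 synonymous.
Position 3: AAU → 1 synonymous.
Total: 0 + 0 + 1 = 1.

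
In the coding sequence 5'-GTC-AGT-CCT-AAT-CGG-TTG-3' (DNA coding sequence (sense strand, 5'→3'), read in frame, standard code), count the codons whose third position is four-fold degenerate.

3

Codon 1 GTC (Val): third position 4-fold.
Codon 2 AGT (Ser): third position 2-fold.
Codon 3 CCT (Pro): third position 4-fold.
Codon 4 AAT (Asn): third position 2-fold.
Codon 5 CGG (Arg): third position 4-fold.
Codon 6 TTG (Leu): third position 2-fold.
Four-fold degenerate third positions: 3.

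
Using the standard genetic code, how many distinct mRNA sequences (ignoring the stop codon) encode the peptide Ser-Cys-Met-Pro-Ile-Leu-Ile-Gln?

Ser: 6 codons.
Cys: 2 codons.
Met: 1 codon.
Pro: 4 codons.
Ile: 3 codons.
Leu: 6 codons.
Ile: 3 codons.
Gln: 2 codons.
6 × 2 × 1 × 4 × 3 × 6 × 3 × 2 = 5184.

5184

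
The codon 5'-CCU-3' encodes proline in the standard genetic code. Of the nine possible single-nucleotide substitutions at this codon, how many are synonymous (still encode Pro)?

Position 1: none → 0 synonymous.
Position 2: none → 0 synonymous.
Position 3: CCC, CCA, CCG → 3 synonymous.
Total: 0 + 0 + 3 = 3.

3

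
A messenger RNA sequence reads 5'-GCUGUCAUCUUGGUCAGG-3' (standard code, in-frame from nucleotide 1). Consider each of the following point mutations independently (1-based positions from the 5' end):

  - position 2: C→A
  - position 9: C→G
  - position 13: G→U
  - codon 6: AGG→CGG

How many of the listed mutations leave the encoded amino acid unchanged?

1

Codon 1: GCU (Ala) → GAU (Asp) — missense.
Codon 3: AUC (Ile) → AUG (Met) — missense.
Codon 5: GUC (Val) → UUC (Phe) — missense.
Codon 6: AGG (Arg) → CGG (Arg) — synonymous.
Synonymous: 1 of 4.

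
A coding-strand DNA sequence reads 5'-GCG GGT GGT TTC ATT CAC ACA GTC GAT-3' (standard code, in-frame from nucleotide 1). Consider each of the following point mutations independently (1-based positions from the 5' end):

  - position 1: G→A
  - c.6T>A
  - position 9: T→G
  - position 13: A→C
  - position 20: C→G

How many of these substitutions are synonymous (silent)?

2

Codon 1: GCG (Ala) → ACG (Thr) — missense.
Codon 2: GGT (Gly) → GGA (Gly) — synonymous.
Codon 3: GGT (Gly) → GGG (Gly) — synonymous.
Codon 5: ATT (Ile) → CTT (Leu) — missense.
Codon 7: ACA (Thr) → AGA (Arg) — missense.
Synonymous: 2 of 5.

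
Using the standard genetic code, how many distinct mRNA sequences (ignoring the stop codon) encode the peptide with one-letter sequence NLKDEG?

Asn: 2 codons.
Leu: 6 codons.
Lys: 2 codons.
Asp: 2 codons.
Glu: 2 codons.
Gly: 4 codons.
2 × 6 × 2 × 2 × 2 × 4 = 384.

384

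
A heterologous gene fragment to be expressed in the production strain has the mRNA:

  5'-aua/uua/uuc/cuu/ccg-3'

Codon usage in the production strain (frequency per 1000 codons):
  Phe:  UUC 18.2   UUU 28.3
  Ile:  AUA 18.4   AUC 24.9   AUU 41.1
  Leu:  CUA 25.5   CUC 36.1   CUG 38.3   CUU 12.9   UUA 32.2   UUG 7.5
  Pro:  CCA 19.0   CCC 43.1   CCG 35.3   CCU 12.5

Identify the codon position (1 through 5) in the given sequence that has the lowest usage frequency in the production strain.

Codon 1 AUA (Ile): 18.4 per 1000.
Codon 2 UUA (Leu): 32.2 per 1000.
Codon 3 UUC (Phe): 18.2 per 1000.
Codon 4 CUU (Leu): 12.9 per 1000.
Codon 5 CCG (Pro): 35.3 per 1000.
Lowest frequency is 12.9 at codon 4.

4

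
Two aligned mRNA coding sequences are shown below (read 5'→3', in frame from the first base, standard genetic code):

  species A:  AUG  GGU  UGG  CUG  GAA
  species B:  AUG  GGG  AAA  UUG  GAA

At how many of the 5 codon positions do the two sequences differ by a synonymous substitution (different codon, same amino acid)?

Codon 1: AUG Met / AUG Met — identical.
Codon 2: GGU Gly / GGG Gly — synonymous.
Codon 3: UGG Trp / AAA Lys — nonsynonymous.
Codon 4: CUG Leu / UUG Leu — synonymous.
Codon 5: GAA Glu / GAA Glu — identical.
Synonymous differences: 2.

2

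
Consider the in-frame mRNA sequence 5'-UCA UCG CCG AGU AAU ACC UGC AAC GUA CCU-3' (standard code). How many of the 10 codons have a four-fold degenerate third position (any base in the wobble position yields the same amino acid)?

Codon 1 UCA (Ser): third position 4-fold.
Codon 2 UCG (Ser): third position 4-fold.
Codon 3 CCG (Pro): third position 4-fold.
Codon 4 AGU (Ser): third position 2-fold.
Codon 5 AAU (Asn): third position 2-fold.
Codon 6 ACC (Thr): third position 4-fold.
Codon 7 UGC (Cys): third position 2-fold.
Codon 8 AAC (Asn): third position 2-fold.
Codon 9 GUA (Val): third position 4-fold.
Codon 10 CCU (Pro): third position 4-fold.
Four-fold degenerate third positions: 6.

6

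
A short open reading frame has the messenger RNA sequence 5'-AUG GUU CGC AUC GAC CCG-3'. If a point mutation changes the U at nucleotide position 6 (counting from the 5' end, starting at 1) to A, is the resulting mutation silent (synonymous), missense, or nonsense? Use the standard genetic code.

Position 6 falls in codon 2: GUU → Val.
After the substitution the codon is GUA → Val.
Both encode Val, so the change is synonymous.

silent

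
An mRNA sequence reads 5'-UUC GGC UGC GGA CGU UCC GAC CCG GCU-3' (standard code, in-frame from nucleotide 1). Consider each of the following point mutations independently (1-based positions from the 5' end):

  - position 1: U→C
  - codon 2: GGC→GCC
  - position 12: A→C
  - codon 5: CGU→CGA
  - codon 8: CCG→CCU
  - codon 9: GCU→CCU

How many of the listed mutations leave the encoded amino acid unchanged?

3

Codon 1: UUC (Phe) → CUC (Leu) — missense.
Codon 2: GGC (Gly) → GCC (Ala) — missense.
Codon 4: GGA (Gly) → GGC (Gly) — synonymous.
Codon 5: CGU (Arg) → CGA (Arg) — synonymous.
Codon 8: CCG (Pro) → CCU (Pro) — synonymous.
Codon 9: GCU (Ala) → CCU (Pro) — missense.
Synonymous: 3 of 6.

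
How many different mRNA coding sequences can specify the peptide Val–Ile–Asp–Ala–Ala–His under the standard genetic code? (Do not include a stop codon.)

Val: 4 codons.
Ile: 3 codons.
Asp: 2 codons.
Ala: 4 codons.
Ala: 4 codons.
His: 2 codons.
4 × 3 × 2 × 4 × 4 × 2 = 768.

768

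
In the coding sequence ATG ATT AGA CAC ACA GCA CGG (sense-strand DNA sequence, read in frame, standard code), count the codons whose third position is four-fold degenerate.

Codon 1 ATG (Met): third position 1-fold.
Codon 2 ATT (Ile): third position 3-fold.
Codon 3 AGA (Arg): third position 2-fold.
Codon 4 CAC (His): third position 2-fold.
Codon 5 ACA (Thr): third position 4-fold.
Codon 6 GCA (Ala): third position 4-fold.
Codon 7 CGG (Arg): third position 4-fold.
Four-fold degenerate third positions: 3.

3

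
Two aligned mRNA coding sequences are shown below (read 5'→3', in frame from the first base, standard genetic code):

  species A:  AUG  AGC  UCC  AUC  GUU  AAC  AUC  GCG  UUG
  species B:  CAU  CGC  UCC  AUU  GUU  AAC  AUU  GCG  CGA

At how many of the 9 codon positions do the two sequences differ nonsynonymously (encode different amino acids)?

3

Codon 1: AUG Met / CAU His — nonsynonymous.
Codon 2: AGC Ser / CGC Arg — nonsynonymous.
Codon 3: UCC Ser / UCC Ser — identical.
Codon 4: AUC Ile / AUU Ile — synonymous.
Codon 5: GUU Val / GUU Val — identical.
Codon 6: AAC Asn / AAC Asn — identical.
Codon 7: AUC Ile / AUU Ile — synonymous.
Codon 8: GCG Ala / GCG Ala — identical.
Codon 9: UUG Leu / CGA Arg — nonsynonymous.
Nonsynonymous differences: 3.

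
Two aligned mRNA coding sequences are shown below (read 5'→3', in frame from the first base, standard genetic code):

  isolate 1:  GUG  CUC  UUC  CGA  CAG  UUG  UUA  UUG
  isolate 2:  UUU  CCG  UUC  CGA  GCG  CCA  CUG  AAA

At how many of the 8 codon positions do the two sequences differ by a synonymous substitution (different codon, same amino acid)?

Codon 1: GUG Val / UUU Phe — nonsynonymous.
Codon 2: CUC Leu / CCG Pro — nonsynonymous.
Codon 3: UUC Phe / UUC Phe — identical.
Codon 4: CGA Arg / CGA Arg — identical.
Codon 5: CAG Gln / GCG Ala — nonsynonymous.
Codon 6: UUG Leu / CCA Pro — nonsynonymous.
Codon 7: UUA Leu / CUG Leu — synonymous.
Codon 8: UUG Leu / AAA Lys — nonsynonymous.
Synonymous differences: 1.

1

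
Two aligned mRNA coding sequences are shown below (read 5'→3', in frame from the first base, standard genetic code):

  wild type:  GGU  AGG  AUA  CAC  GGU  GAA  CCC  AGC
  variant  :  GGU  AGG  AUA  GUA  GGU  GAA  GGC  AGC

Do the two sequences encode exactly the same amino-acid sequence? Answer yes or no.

Codon 1: GGU Gly / GGU Gly — identical.
Codon 2: AGG Arg / AGG Arg — identical.
Codon 3: AUA Ile / AUA Ile — identical.
Codon 4: CAC His / GUA Val — nonsynonymous.
Codon 5: GGU Gly / GGU Gly — identical.
Codon 6: GAA Glu / GAA Glu — identical.
Codon 7: CCC Pro / GGC Gly — nonsynonymous.
Codon 8: AGC Ser / AGC Ser — identical.
Nonsynonymous differences: 2 → different protein.

no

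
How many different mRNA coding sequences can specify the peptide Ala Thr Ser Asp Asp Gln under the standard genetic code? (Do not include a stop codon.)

Ala: 4 codons.
Thr: 4 codons.
Ser: 6 codons.
Asp: 2 codons.
Asp: 2 codons.
Gln: 2 codons.
4 × 4 × 6 × 2 × 2 × 2 = 768.

768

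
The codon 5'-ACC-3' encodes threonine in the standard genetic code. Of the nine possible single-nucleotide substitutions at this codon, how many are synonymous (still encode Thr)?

3

Position 1: none → 0 synonymous.
Position 2: none → 0 synonymous.
Position 3: ACT, ACA, ACG → 3 synonymous.
Total: 0 + 0 + 3 = 3.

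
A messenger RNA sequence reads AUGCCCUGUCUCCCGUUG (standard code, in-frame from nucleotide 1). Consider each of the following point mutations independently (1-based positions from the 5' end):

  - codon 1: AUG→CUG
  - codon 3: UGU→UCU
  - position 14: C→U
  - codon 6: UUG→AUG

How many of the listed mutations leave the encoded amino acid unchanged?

0

Codon 1: AUG (Met) → CUG (Leu) — missense.
Codon 3: UGU (Cys) → UCU (Ser) — missense.
Codon 5: CCG (Pro) → CUG (Leu) — missense.
Codon 6: UUG (Leu) → AUG (Met) — missense.
Synonymous: 0 of 4.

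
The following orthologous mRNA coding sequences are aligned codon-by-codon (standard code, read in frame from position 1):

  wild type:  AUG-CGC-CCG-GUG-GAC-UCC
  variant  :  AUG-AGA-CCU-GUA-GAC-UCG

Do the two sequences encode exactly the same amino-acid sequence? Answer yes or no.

yes

Codon 1: AUG Met / AUG Met — identical.
Codon 2: CGC Arg / AGA Arg — synonymous.
Codon 3: CCG Pro / CCU Pro — synonymous.
Codon 4: GUG Val / GUA Val — synonymous.
Codon 5: GAC Asp / GAC Asp — identical.
Codon 6: UCC Ser / UCG Ser — synonymous.
Nonsynonymous differences: 0 → same protein.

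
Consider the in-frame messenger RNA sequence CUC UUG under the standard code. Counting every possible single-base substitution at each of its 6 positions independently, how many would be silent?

5

Codon 1 (CUC, Leu): 3 synonymous substitutions.
Codon 2 (UUG, Leu): 2 synonymous substitutions.
Total: 3 + 2 = 5.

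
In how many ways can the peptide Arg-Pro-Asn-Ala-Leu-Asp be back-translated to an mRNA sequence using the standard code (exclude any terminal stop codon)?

Arg: 6 codons.
Pro: 4 codons.
Asn: 2 codons.
Ala: 4 codons.
Leu: 6 codons.
Asp: 2 codons.
6 × 4 × 2 × 4 × 6 × 2 = 2304.

2304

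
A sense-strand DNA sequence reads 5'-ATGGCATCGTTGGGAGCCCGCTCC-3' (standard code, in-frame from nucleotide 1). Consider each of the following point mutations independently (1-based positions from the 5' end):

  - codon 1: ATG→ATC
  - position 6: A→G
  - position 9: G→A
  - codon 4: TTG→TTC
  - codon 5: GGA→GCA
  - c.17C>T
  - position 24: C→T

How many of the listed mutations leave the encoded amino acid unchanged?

Codon 1: ATG (Met) → ATC (Ile) — missense.
Codon 2: GCA (Ala) → GCG (Ala) — synonymous.
Codon 3: TCG (Ser) → TCA (Ser) — synonymous.
Codon 4: TTG (Leu) → TTC (Phe) — missense.
Codon 5: GGA (Gly) → GCA (Ala) — missense.
Codon 6: GCC (Ala) → GTC (Val) — missense.
Codon 8: TCC (Ser) → TCT (Ser) — synonymous.
Synonymous: 3 of 7.

3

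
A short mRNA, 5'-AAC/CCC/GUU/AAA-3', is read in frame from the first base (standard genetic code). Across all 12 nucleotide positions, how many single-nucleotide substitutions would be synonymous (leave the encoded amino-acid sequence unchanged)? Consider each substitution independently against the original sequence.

Codon 1 (AAC, Asn): 1 synonymous substitution.
Codon 2 (CCC, Pro): 3 synonymous substitutions.
Codon 3 (GUU, Val): 3 synonymous substitutions.
Codon 4 (AAA, Lys): 1 synonymous substitution.
Total: 1 + 3 + 3 + 1 = 8.

8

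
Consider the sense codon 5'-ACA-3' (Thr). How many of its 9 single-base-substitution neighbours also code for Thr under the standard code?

Position 1: none → 0 synonymous.
Position 2: none → 0 synonymous.
Position 3: ACT, ACC, ACG → 3 synonymous.
Total: 0 + 0 + 3 = 3.

3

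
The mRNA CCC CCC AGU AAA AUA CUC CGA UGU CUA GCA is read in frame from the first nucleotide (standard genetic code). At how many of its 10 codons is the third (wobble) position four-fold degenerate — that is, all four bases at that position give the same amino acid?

6

Codon 1 CCC (Pro): third position 4-fold.
Codon 2 CCC (Pro): third position 4-fold.
Codon 3 AGU (Ser): third position 2-fold.
Codon 4 AAA (Lys): third position 2-fold.
Codon 5 AUA (Ile): third position 3-fold.
Codon 6 CUC (Leu): third position 4-fold.
Codon 7 CGA (Arg): third position 4-fold.
Codon 8 UGU (Cys): third position 2-fold.
Codon 9 CUA (Leu): third position 4-fold.
Codon 10 GCA (Ala): third position 4-fold.
Four-fold degenerate third positions: 6.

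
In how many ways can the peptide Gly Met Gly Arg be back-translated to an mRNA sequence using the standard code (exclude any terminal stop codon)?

96

Gly: 4 codons.
Met: 1 codon.
Gly: 4 codons.
Arg: 6 codons.
4 × 1 × 4 × 6 = 96.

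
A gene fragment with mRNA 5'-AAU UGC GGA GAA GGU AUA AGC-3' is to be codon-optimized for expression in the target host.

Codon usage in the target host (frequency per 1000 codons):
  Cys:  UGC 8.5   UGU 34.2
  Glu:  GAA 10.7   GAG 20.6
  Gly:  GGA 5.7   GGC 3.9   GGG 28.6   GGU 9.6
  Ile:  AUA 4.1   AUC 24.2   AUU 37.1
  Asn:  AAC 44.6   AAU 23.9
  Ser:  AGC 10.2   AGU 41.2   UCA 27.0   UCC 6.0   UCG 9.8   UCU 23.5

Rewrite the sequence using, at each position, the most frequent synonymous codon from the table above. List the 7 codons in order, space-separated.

Codon 1 (Asn): best is AAC at 44.6.
Codon 2 (Cys): best is UGU at 34.2.
Codon 3 (Gly): best is GGG at 28.6.
Codon 4 (Glu): best is GAG at 20.6.
Codon 5 (Gly): best is GGG at 28.6.
Codon 6 (Ile): best is AUU at 37.1.
Codon 7 (Ser): best is AGU at 41.2.

AAC UGU GGG GAG GGG AUU AGU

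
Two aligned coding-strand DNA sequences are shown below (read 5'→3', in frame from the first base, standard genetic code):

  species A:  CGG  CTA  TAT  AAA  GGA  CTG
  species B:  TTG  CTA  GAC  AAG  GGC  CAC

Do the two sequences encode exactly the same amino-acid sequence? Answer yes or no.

Codon 1: CGG Arg / TTG Leu — nonsynonymous.
Codon 2: CTA Leu / CTA Leu — identical.
Codon 3: TAT Tyr / GAC Asp — nonsynonymous.
Codon 4: AAA Lys / AAG Lys — synonymous.
Codon 5: GGA Gly / GGC Gly — synonymous.
Codon 6: CTG Leu / CAC His — nonsynonymous.
Nonsynonymous differences: 3 → different protein.

no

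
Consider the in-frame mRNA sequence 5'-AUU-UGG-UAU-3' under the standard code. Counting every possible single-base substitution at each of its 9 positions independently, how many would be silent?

Codon 1 (AUU, Ile): 2 synonymous substitutions.
Codon 2 (UGG, Trp): 0 synonymous substitutions.
Codon 3 (UAU, Tyr): 1 synonymous substitution.
Total: 2 + 0 + 1 = 3.

3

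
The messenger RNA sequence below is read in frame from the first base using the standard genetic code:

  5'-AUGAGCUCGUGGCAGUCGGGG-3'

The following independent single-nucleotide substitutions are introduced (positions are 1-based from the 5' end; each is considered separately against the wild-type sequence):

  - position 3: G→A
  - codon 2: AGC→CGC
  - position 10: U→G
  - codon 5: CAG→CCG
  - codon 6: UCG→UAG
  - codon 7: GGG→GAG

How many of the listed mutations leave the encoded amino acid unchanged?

Codon 1: AUG (Met) → AUA (Ile) — missense.
Codon 2: AGC (Ser) → CGC (Arg) — missense.
Codon 4: UGG (Trp) → GGG (Gly) — missense.
Codon 5: CAG (Gln) → CCG (Pro) — missense.
Codon 6: UCG (Ser) → UAG (Stop) — nonsense.
Codon 7: GGG (Gly) → GAG (Glu) — missense.
Synonymous: 0 of 6.

0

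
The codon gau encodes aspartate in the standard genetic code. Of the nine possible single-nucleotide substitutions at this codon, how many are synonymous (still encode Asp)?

1

Position 1: none → 0 synonymous.
Position 2: none → 0 synonymous.
Position 3: GAC → 1 synonymous.
Total: 0 + 0 + 1 = 1.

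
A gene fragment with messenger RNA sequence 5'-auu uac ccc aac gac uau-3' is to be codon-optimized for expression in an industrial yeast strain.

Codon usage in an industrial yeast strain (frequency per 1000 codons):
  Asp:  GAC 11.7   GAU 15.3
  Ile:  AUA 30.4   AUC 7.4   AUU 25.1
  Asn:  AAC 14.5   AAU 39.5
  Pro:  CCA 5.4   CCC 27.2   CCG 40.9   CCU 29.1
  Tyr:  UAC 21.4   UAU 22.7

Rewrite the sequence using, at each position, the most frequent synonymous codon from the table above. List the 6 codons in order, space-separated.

Codon 1 (Ile): best is AUA at 30.4.
Codon 2 (Tyr): best is UAU at 22.7.
Codon 3 (Pro): best is CCG at 40.9.
Codon 4 (Asn): best is AAU at 39.5.
Codon 5 (Asp): best is GAU at 15.3.
Codon 6 (Tyr): best is UAU at 22.7.

AUA UAU CCG AAU GAU UAU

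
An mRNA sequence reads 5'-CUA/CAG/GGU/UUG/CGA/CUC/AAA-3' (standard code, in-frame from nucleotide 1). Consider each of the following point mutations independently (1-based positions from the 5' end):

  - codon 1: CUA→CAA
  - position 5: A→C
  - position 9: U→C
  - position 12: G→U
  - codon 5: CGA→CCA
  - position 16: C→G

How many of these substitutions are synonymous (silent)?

1

Codon 1: CUA (Leu) → CAA (Gln) — missense.
Codon 2: CAG (Gln) → CCG (Pro) — missense.
Codon 3: GGU (Gly) → GGC (Gly) — synonymous.
Codon 4: UUG (Leu) → UUU (Phe) — missense.
Codon 5: CGA (Arg) → CCA (Pro) — missense.
Codon 6: CUC (Leu) → GUC (Val) — missense.
Synonymous: 1 of 6.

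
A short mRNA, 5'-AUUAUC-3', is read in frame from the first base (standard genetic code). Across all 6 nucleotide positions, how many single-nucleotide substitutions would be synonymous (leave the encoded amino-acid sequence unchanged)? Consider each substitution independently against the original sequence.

Codon 1 (AUU, Ile): 2 synonymous substitutions.
Codon 2 (AUC, Ile): 2 synonymous substitutions.
Total: 2 + 2 = 4.

4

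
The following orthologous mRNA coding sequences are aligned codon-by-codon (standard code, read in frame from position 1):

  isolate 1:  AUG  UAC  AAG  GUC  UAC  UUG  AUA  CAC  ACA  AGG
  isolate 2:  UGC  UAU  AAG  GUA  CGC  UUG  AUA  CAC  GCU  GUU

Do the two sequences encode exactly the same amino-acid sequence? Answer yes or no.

Codon 1: AUG Met / UGC Cys — nonsynonymous.
Codon 2: UAC Tyr / UAU Tyr — synonymous.
Codon 3: AAG Lys / AAG Lys — identical.
Codon 4: GUC Val / GUA Val — synonymous.
Codon 5: UAC Tyr / CGC Arg — nonsynonymous.
Codon 6: UUG Leu / UUG Leu — identical.
Codon 7: AUA Ile / AUA Ile — identical.
Codon 8: CAC His / CAC His — identical.
Codon 9: ACA Thr / GCU Ala — nonsynonymous.
Codon 10: AGG Arg / GUU Val — nonsynonymous.
Nonsynonymous differences: 4 → different protein.

no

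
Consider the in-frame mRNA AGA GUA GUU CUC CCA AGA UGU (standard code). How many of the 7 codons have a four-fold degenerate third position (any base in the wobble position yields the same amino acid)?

4

Codon 1 AGA (Arg): third position 2-fold.
Codon 2 GUA (Val): third position 4-fold.
Codon 3 GUU (Val): third position 4-fold.
Codon 4 CUC (Leu): third position 4-fold.
Codon 5 CCA (Pro): third position 4-fold.
Codon 6 AGA (Arg): third position 2-fold.
Codon 7 UGU (Cys): third position 2-fold.
Four-fold degenerate third positions: 4.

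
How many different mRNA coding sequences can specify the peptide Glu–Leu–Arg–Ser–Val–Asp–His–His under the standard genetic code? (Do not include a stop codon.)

13824

Glu: 2 codons.
Leu: 6 codons.
Arg: 6 codons.
Ser: 6 codons.
Val: 4 codons.
Asp: 2 codons.
His: 2 codons.
His: 2 codons.
2 × 6 × 6 × 6 × 4 × 2 × 2 × 2 = 13824.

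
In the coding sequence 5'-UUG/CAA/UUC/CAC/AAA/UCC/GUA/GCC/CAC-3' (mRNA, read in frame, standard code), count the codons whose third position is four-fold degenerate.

Codon 1 UUG (Leu): third position 2-fold.
Codon 2 CAA (Gln): third position 2-fold.
Codon 3 UUC (Phe): third position 2-fold.
Codon 4 CAC (His): third position 2-fold.
Codon 5 AAA (Lys): third position 2-fold.
Codon 6 UCC (Ser): third position 4-fold.
Codon 7 GUA (Val): third position 4-fold.
Codon 8 GCC (Ala): third position 4-fold.
Codon 9 CAC (His): third position 2-fold.
Four-fold degenerate third positions: 3.

3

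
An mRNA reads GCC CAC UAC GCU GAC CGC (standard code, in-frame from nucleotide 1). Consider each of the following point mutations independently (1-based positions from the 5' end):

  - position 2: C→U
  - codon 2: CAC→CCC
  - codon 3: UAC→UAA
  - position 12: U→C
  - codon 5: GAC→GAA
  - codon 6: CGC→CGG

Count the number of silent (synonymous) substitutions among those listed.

2

Codon 1: GCC (Ala) → GUC (Val) — missense.
Codon 2: CAC (His) → CCC (Pro) — missense.
Codon 3: UAC (Tyr) → UAA (Stop) — nonsense.
Codon 4: GCU (Ala) → GCC (Ala) — synonymous.
Codon 5: GAC (Asp) → GAA (Glu) — missense.
Codon 6: CGC (Arg) → CGG (Arg) — synonymous.
Synonymous: 2 of 6.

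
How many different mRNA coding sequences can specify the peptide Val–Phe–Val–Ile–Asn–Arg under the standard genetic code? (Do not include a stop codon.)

1152

Val: 4 codons.
Phe: 2 codons.
Val: 4 codons.
Ile: 3 codons.
Asn: 2 codons.
Arg: 6 codons.
4 × 2 × 4 × 3 × 2 × 6 = 1152.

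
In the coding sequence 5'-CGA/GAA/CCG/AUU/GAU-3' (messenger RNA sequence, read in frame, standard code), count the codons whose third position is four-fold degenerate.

Codon 1 CGA (Arg): third position 4-fold.
Codon 2 GAA (Glu): third position 2-fold.
Codon 3 CCG (Pro): third position 4-fold.
Codon 4 AUU (Ile): third position 3-fold.
Codon 5 GAU (Asp): third position 2-fold.
Four-fold degenerate third positions: 2.

2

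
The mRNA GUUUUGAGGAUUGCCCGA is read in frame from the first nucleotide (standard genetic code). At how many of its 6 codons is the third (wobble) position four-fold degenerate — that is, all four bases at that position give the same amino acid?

Codon 1 GUU (Val): third position 4-fold.
Codon 2 UUG (Leu): third position 2-fold.
Codon 3 AGG (Arg): third position 2-fold.
Codon 4 AUU (Ile): third position 3-fold.
Codon 5 GCC (Ala): third position 4-fold.
Codon 6 CGA (Arg): third position 4-fold.
Four-fold degenerate third positions: 3.

3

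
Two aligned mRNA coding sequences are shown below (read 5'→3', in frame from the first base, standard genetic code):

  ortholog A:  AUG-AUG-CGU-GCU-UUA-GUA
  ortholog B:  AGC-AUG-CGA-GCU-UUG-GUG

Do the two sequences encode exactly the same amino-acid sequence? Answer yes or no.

no

Codon 1: AUG Met / AGC Ser — nonsynonymous.
Codon 2: AUG Met / AUG Met — identical.
Codon 3: CGU Arg / CGA Arg — synonymous.
Codon 4: GCU Ala / GCU Ala — identical.
Codon 5: UUA Leu / UUG Leu — synonymous.
Codon 6: GUA Val / GUG Val — synonymous.
Nonsynonymous differences: 1 → different protein.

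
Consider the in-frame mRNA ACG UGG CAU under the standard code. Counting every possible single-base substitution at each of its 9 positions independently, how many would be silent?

Codon 1 (ACG, Thr): 3 synonymous substitutions.
Codon 2 (UGG, Trp): 0 synonymous substitutions.
Codon 3 (CAU, His): 1 synonymous substitution.
Total: 3 + 0 + 1 = 4.

4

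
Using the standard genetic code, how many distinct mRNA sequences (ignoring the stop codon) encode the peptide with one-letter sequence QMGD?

Gln: 2 codons.
Met: 1 codon.
Gly: 4 codons.
Asp: 2 codons.
2 × 1 × 4 × 2 = 16.

16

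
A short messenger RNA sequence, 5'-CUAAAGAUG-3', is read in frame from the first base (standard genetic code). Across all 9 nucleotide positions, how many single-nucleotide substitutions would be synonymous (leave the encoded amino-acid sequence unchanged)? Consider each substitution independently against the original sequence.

Codon 1 (CUA, Leu): 4 synonymous substitutions.
Codon 2 (AAG, Lys): 1 synonymous substitution.
Codon 3 (AUG, Met): 0 synonymous substitutions.
Total: 4 + 1 + 0 = 5.

5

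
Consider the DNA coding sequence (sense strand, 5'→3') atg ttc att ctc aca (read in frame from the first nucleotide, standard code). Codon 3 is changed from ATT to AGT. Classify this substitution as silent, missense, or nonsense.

Position 8 falls in codon 3: ATT → Ile.
After the substitution the codon is AGT → Ser.
Ile ≠ Ser, so this is a missense mutation.

missense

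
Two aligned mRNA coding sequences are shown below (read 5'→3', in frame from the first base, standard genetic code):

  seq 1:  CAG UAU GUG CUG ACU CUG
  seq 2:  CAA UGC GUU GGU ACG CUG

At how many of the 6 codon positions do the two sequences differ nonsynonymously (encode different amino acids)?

Codon 1: CAG Gln / CAA Gln — synonymous.
Codon 2: UAU Tyr / UGC Cys — nonsynonymous.
Codon 3: GUG Val / GUU Val — synonymous.
Codon 4: CUG Leu / GGU Gly — nonsynonymous.
Codon 5: ACU Thr / ACG Thr — synonymous.
Codon 6: CUG Leu / CUG Leu — identical.
Nonsynonymous differences: 2.

2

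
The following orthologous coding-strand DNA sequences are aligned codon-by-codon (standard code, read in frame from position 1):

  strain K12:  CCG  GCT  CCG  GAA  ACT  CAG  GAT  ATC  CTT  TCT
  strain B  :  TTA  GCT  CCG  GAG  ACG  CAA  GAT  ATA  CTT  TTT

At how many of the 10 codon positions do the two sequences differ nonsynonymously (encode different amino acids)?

2

Codon 1: CCG Pro / TTA Leu — nonsynonymous.
Codon 2: GCT Ala / GCT Ala — identical.
Codon 3: CCG Pro / CCG Pro — identical.
Codon 4: GAA Glu / GAG Glu — synonymous.
Codon 5: ACT Thr / ACG Thr — synonymous.
Codon 6: CAG Gln / CAA Gln — synonymous.
Codon 7: GAT Asp / GAT Asp — identical.
Codon 8: ATC Ile / ATA Ile — synonymous.
Codon 9: CTT Leu / CTT Leu — identical.
Codon 10: TCT Ser / TTT Phe — nonsynonymous.
Nonsynonymous differences: 2.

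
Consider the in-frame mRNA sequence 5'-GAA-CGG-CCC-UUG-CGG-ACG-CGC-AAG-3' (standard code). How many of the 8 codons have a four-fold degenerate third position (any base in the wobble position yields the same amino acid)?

Codon 1 GAA (Glu): third position 2-fold.
Codon 2 CGG (Arg): third position 4-fold.
Codon 3 CCC (Pro): third position 4-fold.
Codon 4 UUG (Leu): third position 2-fold.
Codon 5 CGG (Arg): third position 4-fold.
Codon 6 ACG (Thr): third position 4-fold.
Codon 7 CGC (Arg): third position 4-fold.
Codon 8 AAG (Lys): third position 2-fold.
Four-fold degenerate third positions: 5.

5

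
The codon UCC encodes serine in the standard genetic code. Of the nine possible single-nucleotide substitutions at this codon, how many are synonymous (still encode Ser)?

Position 1: none → 0 synonymous.
Position 2: none → 0 synonymous.
Position 3: UCU, UCA, UCG → 3 synonymous.
Total: 0 + 0 + 3 = 3.

3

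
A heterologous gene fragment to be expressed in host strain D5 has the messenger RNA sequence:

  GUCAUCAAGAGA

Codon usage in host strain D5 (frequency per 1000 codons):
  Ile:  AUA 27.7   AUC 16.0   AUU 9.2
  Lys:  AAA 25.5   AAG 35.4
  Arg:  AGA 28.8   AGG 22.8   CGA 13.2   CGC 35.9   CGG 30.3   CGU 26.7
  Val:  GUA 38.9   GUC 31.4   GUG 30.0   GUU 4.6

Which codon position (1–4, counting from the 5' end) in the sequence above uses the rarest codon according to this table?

2

Codon 1 GUC (Val): 31.4 per 1000.
Codon 2 AUC (Ile): 16.0 per 1000.
Codon 3 AAG (Lys): 35.4 per 1000.
Codon 4 AGA (Arg): 28.8 per 1000.
Lowest frequency is 16.0 at codon 2.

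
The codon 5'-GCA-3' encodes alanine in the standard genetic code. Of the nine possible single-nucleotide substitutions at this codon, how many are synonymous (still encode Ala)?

3

Position 1: none → 0 synonymous.
Position 2: none → 0 synonymous.
Position 3: GCT, GCC, GCG → 3 synonymous.
Total: 0 + 0 + 3 = 3.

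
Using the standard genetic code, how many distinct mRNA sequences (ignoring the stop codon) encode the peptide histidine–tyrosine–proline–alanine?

64

His: 2 codons.
Tyr: 2 codons.
Pro: 4 codons.
Ala: 4 codons.
2 × 2 × 4 × 4 = 64.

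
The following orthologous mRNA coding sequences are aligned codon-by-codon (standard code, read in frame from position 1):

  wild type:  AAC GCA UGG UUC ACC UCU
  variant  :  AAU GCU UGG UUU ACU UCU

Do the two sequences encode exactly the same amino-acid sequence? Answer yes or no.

Codon 1: AAC Asn / AAU Asn — synonymous.
Codon 2: GCA Ala / GCU Ala — synonymous.
Codon 3: UGG Trp / UGG Trp — identical.
Codon 4: UUC Phe / UUU Phe — synonymous.
Codon 5: ACC Thr / ACU Thr — synonymous.
Codon 6: UCU Ser / UCU Ser — identical.
Nonsynonymous differences: 0 → same protein.

yes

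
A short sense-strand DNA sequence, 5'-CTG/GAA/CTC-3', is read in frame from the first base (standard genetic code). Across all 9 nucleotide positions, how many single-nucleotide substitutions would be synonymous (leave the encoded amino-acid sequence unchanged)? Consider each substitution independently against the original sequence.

Codon 1 (CTG, Leu): 4 synonymous substitutions.
Codon 2 (GAA, Glu): 1 synonymous substitution.
Codon 3 (CTC, Leu): 3 synonymous substitutions.
Total: 4 + 1 + 3 = 8.

8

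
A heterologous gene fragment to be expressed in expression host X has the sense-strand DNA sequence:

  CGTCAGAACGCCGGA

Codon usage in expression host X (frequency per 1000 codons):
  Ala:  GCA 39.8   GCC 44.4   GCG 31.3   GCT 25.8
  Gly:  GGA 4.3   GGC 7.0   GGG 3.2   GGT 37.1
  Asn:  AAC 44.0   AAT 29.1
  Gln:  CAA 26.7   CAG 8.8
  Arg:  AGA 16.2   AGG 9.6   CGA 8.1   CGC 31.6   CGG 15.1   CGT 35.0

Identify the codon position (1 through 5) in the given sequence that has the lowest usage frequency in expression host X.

5

Codon 1 CGT (Arg): 35.0 per 1000.
Codon 2 CAG (Gln): 8.8 per 1000.
Codon 3 AAC (Asn): 44.0 per 1000.
Codon 4 GCC (Ala): 44.4 per 1000.
Codon 5 GGA (Gly): 4.3 per 1000.
Lowest frequency is 4.3 at codon 5.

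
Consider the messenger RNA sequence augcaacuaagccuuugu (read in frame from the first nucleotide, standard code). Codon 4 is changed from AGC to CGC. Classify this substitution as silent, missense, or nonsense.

missense

Position 10 falls in codon 4: AGC → Ser.
After the substitution the codon is CGC → Arg.
Ser ≠ Arg, so this is a missense mutation.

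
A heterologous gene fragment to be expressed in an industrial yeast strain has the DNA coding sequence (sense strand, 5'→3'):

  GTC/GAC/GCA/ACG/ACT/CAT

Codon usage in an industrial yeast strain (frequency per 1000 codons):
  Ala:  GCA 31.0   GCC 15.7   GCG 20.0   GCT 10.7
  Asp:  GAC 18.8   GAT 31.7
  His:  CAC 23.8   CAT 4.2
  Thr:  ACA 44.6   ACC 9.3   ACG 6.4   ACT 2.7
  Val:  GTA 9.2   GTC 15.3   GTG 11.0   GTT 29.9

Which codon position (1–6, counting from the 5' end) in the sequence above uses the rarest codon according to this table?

Codon 1 GTC (Val): 15.3 per 1000.
Codon 2 GAC (Asp): 18.8 per 1000.
Codon 3 GCA (Ala): 31.0 per 1000.
Codon 4 ACG (Thr): 6.4 per 1000.
Codon 5 ACT (Thr): 2.7 per 1000.
Codon 6 CAT (His): 4.2 per 1000.
Lowest frequency is 2.7 at codon 5.

5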